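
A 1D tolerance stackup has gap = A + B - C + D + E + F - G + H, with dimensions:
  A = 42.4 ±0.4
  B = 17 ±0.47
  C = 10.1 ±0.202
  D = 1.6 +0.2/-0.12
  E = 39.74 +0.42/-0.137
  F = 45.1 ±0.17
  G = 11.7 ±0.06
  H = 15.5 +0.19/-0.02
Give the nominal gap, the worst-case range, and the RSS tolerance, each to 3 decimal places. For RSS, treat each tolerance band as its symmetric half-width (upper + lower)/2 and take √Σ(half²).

Stack each dimension's contribution:
  +A: nom +42.400 → Σnom=42.400; wc +0.400/-0.400 → slack +0.400/-0.400; half-tol=0.400, Σhalf²=0.160000
  +B: nom +17.000 → Σnom=59.400; wc +0.470/-0.470 → slack +0.870/-0.870; half-tol=0.470, Σhalf²=0.380900
  -C: nom -10.100 → Σnom=49.300; wc +0.202/-0.202 → slack +1.072/-1.072; half-tol=0.202, Σhalf²=0.421704
  +D: nom +1.600 → Σnom=50.900; wc +0.200/-0.120 → slack +1.272/-1.192; half-tol=0.160, Σhalf²=0.447304
  +E: nom +39.740 → Σnom=90.640; wc +0.420/-0.137 → slack +1.692/-1.329; half-tol=0.278, Σhalf²=0.524866
  +F: nom +45.100 → Σnom=135.740; wc +0.170/-0.170 → slack +1.862/-1.499; half-tol=0.170, Σhalf²=0.553766
  -G: nom -11.700 → Σnom=124.040; wc +0.060/-0.060 → slack +1.922/-1.559; half-tol=0.060, Σhalf²=0.557366
  +H: nom +15.500 → Σnom=139.540; wc +0.190/-0.020 → slack +2.112/-1.579; half-tol=0.105, Σhalf²=0.568391
Nominal = 139.540. Worst-case = [139.540 - 1.579, 139.540 + 2.112] = [137.961, 141.652]. RSS = √0.568391 = 0.754.

nominal=139.540 wc=[137.961,141.652] rss=0.754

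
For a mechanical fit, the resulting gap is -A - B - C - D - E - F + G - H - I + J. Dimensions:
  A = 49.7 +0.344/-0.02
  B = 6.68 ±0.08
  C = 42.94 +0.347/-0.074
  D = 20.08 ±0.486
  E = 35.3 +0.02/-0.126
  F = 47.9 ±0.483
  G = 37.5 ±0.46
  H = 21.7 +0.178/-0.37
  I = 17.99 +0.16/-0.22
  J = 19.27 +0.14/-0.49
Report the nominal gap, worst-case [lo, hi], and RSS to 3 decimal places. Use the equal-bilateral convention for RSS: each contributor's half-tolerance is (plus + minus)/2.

nominal=-185.520 wc=[-188.568,-183.061] rss=0.990

Stack each dimension's contribution:
  -A: nom -49.700 → Σnom=-49.700; wc +0.020/-0.344 → slack +0.020/-0.344; half-tol=0.182, Σhalf²=0.033124
  -B: nom -6.680 → Σnom=-56.380; wc +0.080/-0.080 → slack +0.100/-0.424; half-tol=0.080, Σhalf²=0.039524
  -C: nom -42.940 → Σnom=-99.320; wc +0.074/-0.347 → slack +0.174/-0.771; half-tol=0.210, Σhalf²=0.083834
  -D: nom -20.080 → Σnom=-119.400; wc +0.486/-0.486 → slack +0.660/-1.257; half-tol=0.486, Σhalf²=0.320030
  -E: nom -35.300 → Σnom=-154.700; wc +0.126/-0.020 → slack +0.786/-1.277; half-tol=0.073, Σhalf²=0.325359
  -F: nom -47.900 → Σnom=-202.600; wc +0.483/-0.483 → slack +1.269/-1.760; half-tol=0.483, Σhalf²=0.558648
  +G: nom +37.500 → Σnom=-165.100; wc +0.460/-0.460 → slack +1.729/-2.220; half-tol=0.460, Σhalf²=0.770248
  -H: nom -21.700 → Σnom=-186.800; wc +0.370/-0.178 → slack +2.099/-2.398; half-tol=0.274, Σhalf²=0.845324
  -I: nom -17.990 → Σnom=-204.790; wc +0.220/-0.160 → slack +2.319/-2.558; half-tol=0.190, Σhalf²=0.881424
  +J: nom +19.270 → Σnom=-185.520; wc +0.140/-0.490 → slack +2.459/-3.048; half-tol=0.315, Σhalf²=0.980649
Nominal = -185.520. Worst-case = [-185.520 - 3.048, -185.520 + 2.459] = [-188.568, -183.061]. RSS = √0.980649 = 0.990.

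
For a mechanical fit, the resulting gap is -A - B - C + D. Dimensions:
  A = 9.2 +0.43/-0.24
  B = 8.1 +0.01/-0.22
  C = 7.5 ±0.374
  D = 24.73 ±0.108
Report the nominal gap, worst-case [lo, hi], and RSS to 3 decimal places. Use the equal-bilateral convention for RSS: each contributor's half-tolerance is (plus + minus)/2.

nominal=-0.070 wc=[-0.992,0.872] rss=0.526

Stack each dimension's contribution:
  -A: nom -9.200 → Σnom=-9.200; wc +0.240/-0.430 → slack +0.240/-0.430; half-tol=0.335, Σhalf²=0.112225
  -B: nom -8.100 → Σnom=-17.300; wc +0.220/-0.010 → slack +0.460/-0.440; half-tol=0.115, Σhalf²=0.125450
  -C: nom -7.500 → Σnom=-24.800; wc +0.374/-0.374 → slack +0.834/-0.814; half-tol=0.374, Σhalf²=0.265326
  +D: nom +24.730 → Σnom=-0.070; wc +0.108/-0.108 → slack +0.942/-0.922; half-tol=0.108, Σhalf²=0.276990
Nominal = -0.070. Worst-case = [-0.070 - 0.922, -0.070 + 0.942] = [-0.992, 0.872]. RSS = √0.276990 = 0.526.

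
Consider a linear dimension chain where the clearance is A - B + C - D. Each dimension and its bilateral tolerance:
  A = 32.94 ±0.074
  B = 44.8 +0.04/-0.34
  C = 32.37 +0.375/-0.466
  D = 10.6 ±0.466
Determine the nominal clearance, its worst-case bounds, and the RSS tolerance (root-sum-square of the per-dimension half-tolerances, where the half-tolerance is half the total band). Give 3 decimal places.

Stack each dimension's contribution:
  +A: nom +32.940 → Σnom=32.940; wc +0.074/-0.074 → slack +0.074/-0.074; half-tol=0.074, Σhalf²=0.005476
  -B: nom -44.800 → Σnom=-11.860; wc +0.340/-0.040 → slack +0.414/-0.114; half-tol=0.190, Σhalf²=0.041576
  +C: nom +32.370 → Σnom=20.510; wc +0.375/-0.466 → slack +0.789/-0.580; half-tol=0.420, Σhalf²=0.218396
  -D: nom -10.600 → Σnom=9.910; wc +0.466/-0.466 → slack +1.255/-1.046; half-tol=0.466, Σhalf²=0.435552
Nominal = 9.910. Worst-case = [9.910 - 1.046, 9.910 + 1.255] = [8.864, 11.165]. RSS = √0.435552 = 0.660.

nominal=9.910 wc=[8.864,11.165] rss=0.660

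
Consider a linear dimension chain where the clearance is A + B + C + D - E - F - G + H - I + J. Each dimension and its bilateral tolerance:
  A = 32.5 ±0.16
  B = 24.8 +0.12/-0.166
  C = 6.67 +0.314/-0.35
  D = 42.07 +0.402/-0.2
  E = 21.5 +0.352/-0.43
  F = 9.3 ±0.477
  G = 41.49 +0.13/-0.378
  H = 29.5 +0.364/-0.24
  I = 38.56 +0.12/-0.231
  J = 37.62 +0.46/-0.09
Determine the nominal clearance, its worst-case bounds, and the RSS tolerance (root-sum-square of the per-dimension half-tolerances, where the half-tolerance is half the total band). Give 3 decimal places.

nominal=62.310 wc=[60.025,65.646] rss=0.943

Stack each dimension's contribution:
  +A: nom +32.500 → Σnom=32.500; wc +0.160/-0.160 → slack +0.160/-0.160; half-tol=0.160, Σhalf²=0.025600
  +B: nom +24.800 → Σnom=57.300; wc +0.120/-0.166 → slack +0.280/-0.326; half-tol=0.143, Σhalf²=0.046049
  +C: nom +6.670 → Σnom=63.970; wc +0.314/-0.350 → slack +0.594/-0.676; half-tol=0.332, Σhalf²=0.156273
  +D: nom +42.070 → Σnom=106.040; wc +0.402/-0.200 → slack +0.996/-0.876; half-tol=0.301, Σhalf²=0.246874
  -E: nom -21.500 → Σnom=84.540; wc +0.430/-0.352 → slack +1.426/-1.228; half-tol=0.391, Σhalf²=0.399755
  -F: nom -9.300 → Σnom=75.240; wc +0.477/-0.477 → slack +1.903/-1.705; half-tol=0.477, Σhalf²=0.627284
  -G: nom -41.490 → Σnom=33.750; wc +0.378/-0.130 → slack +2.281/-1.835; half-tol=0.254, Σhalf²=0.691800
  +H: nom +29.500 → Σnom=63.250; wc +0.364/-0.240 → slack +2.645/-2.075; half-tol=0.302, Σhalf²=0.783004
  -I: nom -38.560 → Σnom=24.690; wc +0.231/-0.120 → slack +2.876/-2.195; half-tol=0.175, Σhalf²=0.813804
  +J: nom +37.620 → Σnom=62.310; wc +0.460/-0.090 → slack +3.336/-2.285; half-tol=0.275, Σhalf²=0.889429
Nominal = 62.310. Worst-case = [62.310 - 2.285, 62.310 + 3.336] = [60.025, 65.646]. RSS = √0.889429 = 0.943.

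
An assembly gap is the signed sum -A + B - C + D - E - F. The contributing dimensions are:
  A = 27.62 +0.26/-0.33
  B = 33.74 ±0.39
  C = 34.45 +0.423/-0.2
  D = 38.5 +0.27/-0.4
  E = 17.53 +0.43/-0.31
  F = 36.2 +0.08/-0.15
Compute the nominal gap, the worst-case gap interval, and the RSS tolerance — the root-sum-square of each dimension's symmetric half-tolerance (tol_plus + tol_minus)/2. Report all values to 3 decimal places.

nominal=-43.560 wc=[-45.543,-41.910] rss=0.774

Stack each dimension's contribution:
  -A: nom -27.620 → Σnom=-27.620; wc +0.330/-0.260 → slack +0.330/-0.260; half-tol=0.295, Σhalf²=0.087025
  +B: nom +33.740 → Σnom=6.120; wc +0.390/-0.390 → slack +0.720/-0.650; half-tol=0.390, Σhalf²=0.239125
  -C: nom -34.450 → Σnom=-28.330; wc +0.200/-0.423 → slack +0.920/-1.073; half-tol=0.311, Σhalf²=0.336157
  +D: nom +38.500 → Σnom=10.170; wc +0.270/-0.400 → slack +1.190/-1.473; half-tol=0.335, Σhalf²=0.448382
  -E: nom -17.530 → Σnom=-7.360; wc +0.310/-0.430 → slack +1.500/-1.903; half-tol=0.370, Σhalf²=0.585282
  -F: nom -36.200 → Σnom=-43.560; wc +0.150/-0.080 → slack +1.650/-1.983; half-tol=0.115, Σhalf²=0.598507
Nominal = -43.560. Worst-case = [-43.560 - 1.983, -43.560 + 1.650] = [-45.543, -41.910]. RSS = √0.598507 = 0.774.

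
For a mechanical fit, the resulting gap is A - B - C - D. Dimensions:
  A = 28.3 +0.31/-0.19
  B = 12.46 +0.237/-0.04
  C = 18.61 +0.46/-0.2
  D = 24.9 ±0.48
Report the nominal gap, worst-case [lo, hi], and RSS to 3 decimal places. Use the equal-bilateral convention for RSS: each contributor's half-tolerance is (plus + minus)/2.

Stack each dimension's contribution:
  +A: nom +28.300 → Σnom=28.300; wc +0.310/-0.190 → slack +0.310/-0.190; half-tol=0.250, Σhalf²=0.062500
  -B: nom -12.460 → Σnom=15.840; wc +0.040/-0.237 → slack +0.350/-0.427; half-tol=0.138, Σhalf²=0.081682
  -C: nom -18.610 → Σnom=-2.770; wc +0.200/-0.460 → slack +0.550/-0.887; half-tol=0.330, Σhalf²=0.190582
  -D: nom -24.900 → Σnom=-27.670; wc +0.480/-0.480 → slack +1.030/-1.367; half-tol=0.480, Σhalf²=0.420982
Nominal = -27.670. Worst-case = [-27.670 - 1.367, -27.670 + 1.030] = [-29.037, -26.640]. RSS = √0.420982 = 0.649.

nominal=-27.670 wc=[-29.037,-26.640] rss=0.649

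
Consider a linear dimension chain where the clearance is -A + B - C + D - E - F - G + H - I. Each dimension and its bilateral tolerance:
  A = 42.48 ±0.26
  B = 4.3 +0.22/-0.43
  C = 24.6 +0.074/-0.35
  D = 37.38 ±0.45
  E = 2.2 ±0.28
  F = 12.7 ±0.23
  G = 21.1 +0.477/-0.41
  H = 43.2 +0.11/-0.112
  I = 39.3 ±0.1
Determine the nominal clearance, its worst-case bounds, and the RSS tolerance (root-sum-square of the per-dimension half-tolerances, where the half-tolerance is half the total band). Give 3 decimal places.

nominal=-57.500 wc=[-59.913,-55.090] rss=0.878

Stack each dimension's contribution:
  -A: nom -42.480 → Σnom=-42.480; wc +0.260/-0.260 → slack +0.260/-0.260; half-tol=0.260, Σhalf²=0.067600
  +B: nom +4.300 → Σnom=-38.180; wc +0.220/-0.430 → slack +0.480/-0.690; half-tol=0.325, Σhalf²=0.173225
  -C: nom -24.600 → Σnom=-62.780; wc +0.350/-0.074 → slack +0.830/-0.764; half-tol=0.212, Σhalf²=0.218169
  +D: nom +37.380 → Σnom=-25.400; wc +0.450/-0.450 → slack +1.280/-1.214; half-tol=0.450, Σhalf²=0.420669
  -E: nom -2.200 → Σnom=-27.600; wc +0.280/-0.280 → slack +1.560/-1.494; half-tol=0.280, Σhalf²=0.499069
  -F: nom -12.700 → Σnom=-40.300; wc +0.230/-0.230 → slack +1.790/-1.724; half-tol=0.230, Σhalf²=0.551969
  -G: nom -21.100 → Σnom=-61.400; wc +0.410/-0.477 → slack +2.200/-2.201; half-tol=0.444, Σhalf²=0.748661
  +H: nom +43.200 → Σnom=-18.200; wc +0.110/-0.112 → slack +2.310/-2.313; half-tol=0.111, Σhalf²=0.760982
  -I: nom -39.300 → Σnom=-57.500; wc +0.100/-0.100 → slack +2.410/-2.413; half-tol=0.100, Σhalf²=0.770982
Nominal = -57.500. Worst-case = [-57.500 - 2.413, -57.500 + 2.410] = [-59.913, -55.090]. RSS = √0.770982 = 0.878.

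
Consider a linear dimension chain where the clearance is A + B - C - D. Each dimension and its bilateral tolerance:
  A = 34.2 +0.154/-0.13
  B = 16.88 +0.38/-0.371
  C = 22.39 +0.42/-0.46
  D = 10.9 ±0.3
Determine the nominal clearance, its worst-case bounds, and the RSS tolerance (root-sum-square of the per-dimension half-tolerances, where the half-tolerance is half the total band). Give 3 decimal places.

nominal=17.790 wc=[16.569,19.084] rss=0.667

Stack each dimension's contribution:
  +A: nom +34.200 → Σnom=34.200; wc +0.154/-0.130 → slack +0.154/-0.130; half-tol=0.142, Σhalf²=0.020164
  +B: nom +16.880 → Σnom=51.080; wc +0.380/-0.371 → slack +0.534/-0.501; half-tol=0.376, Σhalf²=0.161164
  -C: nom -22.390 → Σnom=28.690; wc +0.460/-0.420 → slack +0.994/-0.921; half-tol=0.440, Σhalf²=0.354764
  -D: nom -10.900 → Σnom=17.790; wc +0.300/-0.300 → slack +1.294/-1.221; half-tol=0.300, Σhalf²=0.444764
Nominal = 17.790. Worst-case = [17.790 - 1.221, 17.790 + 1.294] = [16.569, 19.084]. RSS = √0.444764 = 0.667.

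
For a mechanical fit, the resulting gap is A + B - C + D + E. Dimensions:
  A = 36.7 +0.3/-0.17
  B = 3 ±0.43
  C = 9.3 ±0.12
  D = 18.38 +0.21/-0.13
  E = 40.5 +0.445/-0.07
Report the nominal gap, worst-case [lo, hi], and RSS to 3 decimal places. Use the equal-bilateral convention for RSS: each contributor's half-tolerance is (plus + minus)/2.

nominal=89.280 wc=[88.360,90.785] rss=0.591

Stack each dimension's contribution:
  +A: nom +36.700 → Σnom=36.700; wc +0.300/-0.170 → slack +0.300/-0.170; half-tol=0.235, Σhalf²=0.055225
  +B: nom +3.000 → Σnom=39.700; wc +0.430/-0.430 → slack +0.730/-0.600; half-tol=0.430, Σhalf²=0.240125
  -C: nom -9.300 → Σnom=30.400; wc +0.120/-0.120 → slack +0.850/-0.720; half-tol=0.120, Σhalf²=0.254525
  +D: nom +18.380 → Σnom=48.780; wc +0.210/-0.130 → slack +1.060/-0.850; half-tol=0.170, Σhalf²=0.283425
  +E: nom +40.500 → Σnom=89.280; wc +0.445/-0.070 → slack +1.505/-0.920; half-tol=0.258, Σhalf²=0.349731
Nominal = 89.280. Worst-case = [89.280 - 0.920, 89.280 + 1.505] = [88.360, 90.785]. RSS = √0.349731 = 0.591.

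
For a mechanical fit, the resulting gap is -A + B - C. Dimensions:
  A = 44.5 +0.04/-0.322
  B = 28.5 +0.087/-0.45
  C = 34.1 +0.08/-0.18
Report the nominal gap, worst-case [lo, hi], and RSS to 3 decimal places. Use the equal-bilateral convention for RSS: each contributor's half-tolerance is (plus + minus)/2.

Stack each dimension's contribution:
  -A: nom -44.500 → Σnom=-44.500; wc +0.322/-0.040 → slack +0.322/-0.040; half-tol=0.181, Σhalf²=0.032761
  +B: nom +28.500 → Σnom=-16.000; wc +0.087/-0.450 → slack +0.409/-0.490; half-tol=0.269, Σhalf²=0.104853
  -C: nom -34.100 → Σnom=-50.100; wc +0.180/-0.080 → slack +0.589/-0.570; half-tol=0.130, Σhalf²=0.121753
Nominal = -50.100. Worst-case = [-50.100 - 0.570, -50.100 + 0.589] = [-50.670, -49.511]. RSS = √0.121753 = 0.349.

nominal=-50.100 wc=[-50.670,-49.511] rss=0.349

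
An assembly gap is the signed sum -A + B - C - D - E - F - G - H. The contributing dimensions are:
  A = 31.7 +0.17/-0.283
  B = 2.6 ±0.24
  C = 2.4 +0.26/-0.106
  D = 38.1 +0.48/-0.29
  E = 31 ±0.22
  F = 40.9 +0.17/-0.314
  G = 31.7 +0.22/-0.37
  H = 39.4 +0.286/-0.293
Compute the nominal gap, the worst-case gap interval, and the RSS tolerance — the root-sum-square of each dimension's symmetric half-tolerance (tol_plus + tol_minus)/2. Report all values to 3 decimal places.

nominal=-212.600 wc=[-214.646,-210.484] rss=0.754

Stack each dimension's contribution:
  -A: nom -31.700 → Σnom=-31.700; wc +0.283/-0.170 → slack +0.283/-0.170; half-tol=0.226, Σhalf²=0.051302
  +B: nom +2.600 → Σnom=-29.100; wc +0.240/-0.240 → slack +0.523/-0.410; half-tol=0.240, Σhalf²=0.108902
  -C: nom -2.400 → Σnom=-31.500; wc +0.106/-0.260 → slack +0.629/-0.670; half-tol=0.183, Σhalf²=0.142391
  -D: nom -38.100 → Σnom=-69.600; wc +0.290/-0.480 → slack +0.919/-1.150; half-tol=0.385, Σhalf²=0.290616
  -E: nom -31.000 → Σnom=-100.600; wc +0.220/-0.220 → slack +1.139/-1.370; half-tol=0.220, Σhalf²=0.339016
  -F: nom -40.900 → Σnom=-141.500; wc +0.314/-0.170 → slack +1.453/-1.540; half-tol=0.242, Σhalf²=0.397580
  -G: nom -31.700 → Σnom=-173.200; wc +0.370/-0.220 → slack +1.823/-1.760; half-tol=0.295, Σhalf²=0.484605
  -H: nom -39.400 → Σnom=-212.600; wc +0.293/-0.286 → slack +2.116/-2.046; half-tol=0.289, Σhalf²=0.568415
Nominal = -212.600. Worst-case = [-212.600 - 2.046, -212.600 + 2.116] = [-214.646, -210.484]. RSS = √0.568415 = 0.754.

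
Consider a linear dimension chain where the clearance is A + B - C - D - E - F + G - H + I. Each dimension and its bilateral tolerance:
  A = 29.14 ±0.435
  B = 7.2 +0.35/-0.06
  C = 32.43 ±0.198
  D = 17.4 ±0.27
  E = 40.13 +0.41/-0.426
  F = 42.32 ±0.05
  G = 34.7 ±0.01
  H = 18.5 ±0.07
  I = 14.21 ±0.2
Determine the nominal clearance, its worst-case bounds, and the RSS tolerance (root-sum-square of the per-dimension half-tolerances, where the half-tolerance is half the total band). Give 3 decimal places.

nominal=-65.530 wc=[-67.233,-63.521] rss=0.752

Stack each dimension's contribution:
  +A: nom +29.140 → Σnom=29.140; wc +0.435/-0.435 → slack +0.435/-0.435; half-tol=0.435, Σhalf²=0.189225
  +B: nom +7.200 → Σnom=36.340; wc +0.350/-0.060 → slack +0.785/-0.495; half-tol=0.205, Σhalf²=0.231250
  -C: nom -32.430 → Σnom=3.910; wc +0.198/-0.198 → slack +0.983/-0.693; half-tol=0.198, Σhalf²=0.270454
  -D: nom -17.400 → Σnom=-13.490; wc +0.270/-0.270 → slack +1.253/-0.963; half-tol=0.270, Σhalf²=0.343354
  -E: nom -40.130 → Σnom=-53.620; wc +0.426/-0.410 → slack +1.679/-1.373; half-tol=0.418, Σhalf²=0.518078
  -F: nom -42.320 → Σnom=-95.940; wc +0.050/-0.050 → slack +1.729/-1.423; half-tol=0.050, Σhalf²=0.520578
  +G: nom +34.700 → Σnom=-61.240; wc +0.010/-0.010 → slack +1.739/-1.433; half-tol=0.010, Σhalf²=0.520678
  -H: nom -18.500 → Σnom=-79.740; wc +0.070/-0.070 → slack +1.809/-1.503; half-tol=0.070, Σhalf²=0.525578
  +I: nom +14.210 → Σnom=-65.530; wc +0.200/-0.200 → slack +2.009/-1.703; half-tol=0.200, Σhalf²=0.565578
Nominal = -65.530. Worst-case = [-65.530 - 1.703, -65.530 + 2.009] = [-67.233, -63.521]. RSS = √0.565578 = 0.752.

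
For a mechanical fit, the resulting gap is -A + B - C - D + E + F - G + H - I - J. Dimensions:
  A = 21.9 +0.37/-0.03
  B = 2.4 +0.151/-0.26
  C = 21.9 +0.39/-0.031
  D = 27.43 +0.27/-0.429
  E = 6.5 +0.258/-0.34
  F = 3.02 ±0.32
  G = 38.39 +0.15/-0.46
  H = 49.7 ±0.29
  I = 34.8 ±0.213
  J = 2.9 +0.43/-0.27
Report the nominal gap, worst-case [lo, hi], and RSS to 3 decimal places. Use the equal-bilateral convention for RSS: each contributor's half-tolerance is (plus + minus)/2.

Stack each dimension's contribution:
  -A: nom -21.900 → Σnom=-21.900; wc +0.030/-0.370 → slack +0.030/-0.370; half-tol=0.200, Σhalf²=0.040000
  +B: nom +2.400 → Σnom=-19.500; wc +0.151/-0.260 → slack +0.181/-0.630; half-tol=0.206, Σhalf²=0.082230
  -C: nom -21.900 → Σnom=-41.400; wc +0.031/-0.390 → slack +0.212/-1.020; half-tol=0.211, Σhalf²=0.126541
  -D: nom -27.430 → Σnom=-68.830; wc +0.429/-0.270 → slack +0.641/-1.290; half-tol=0.350, Σhalf²=0.248691
  +E: nom +6.500 → Σnom=-62.330; wc +0.258/-0.340 → slack +0.899/-1.630; half-tol=0.299, Σhalf²=0.338092
  +F: nom +3.020 → Σnom=-59.310; wc +0.320/-0.320 → slack +1.219/-1.950; half-tol=0.320, Σhalf²=0.440492
  -G: nom -38.390 → Σnom=-97.700; wc +0.460/-0.150 → slack +1.679/-2.100; half-tol=0.305, Σhalf²=0.533517
  +H: nom +49.700 → Σnom=-48.000; wc +0.290/-0.290 → slack +1.969/-2.390; half-tol=0.290, Σhalf²=0.617617
  -I: nom -34.800 → Σnom=-82.800; wc +0.213/-0.213 → slack +2.182/-2.603; half-tol=0.213, Σhalf²=0.662986
  -J: nom -2.900 → Σnom=-85.700; wc +0.270/-0.430 → slack +2.452/-3.033; half-tol=0.350, Σhalf²=0.785486
Nominal = -85.700. Worst-case = [-85.700 - 3.033, -85.700 + 2.452] = [-88.733, -83.248]. RSS = √0.785486 = 0.886.

nominal=-85.700 wc=[-88.733,-83.248] rss=0.886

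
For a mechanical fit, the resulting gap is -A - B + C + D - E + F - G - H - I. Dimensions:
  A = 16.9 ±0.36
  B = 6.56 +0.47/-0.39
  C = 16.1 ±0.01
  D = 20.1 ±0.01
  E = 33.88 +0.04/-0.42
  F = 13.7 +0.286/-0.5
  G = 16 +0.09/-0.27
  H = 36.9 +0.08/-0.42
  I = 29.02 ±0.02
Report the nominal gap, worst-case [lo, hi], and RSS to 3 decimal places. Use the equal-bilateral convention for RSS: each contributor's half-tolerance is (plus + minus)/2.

nominal=-89.360 wc=[-90.940,-87.174] rss=0.786

Stack each dimension's contribution:
  -A: nom -16.900 → Σnom=-16.900; wc +0.360/-0.360 → slack +0.360/-0.360; half-tol=0.360, Σhalf²=0.129600
  -B: nom -6.560 → Σnom=-23.460; wc +0.390/-0.470 → slack +0.750/-0.830; half-tol=0.430, Σhalf²=0.314500
  +C: nom +16.100 → Σnom=-7.360; wc +0.010/-0.010 → slack +0.760/-0.840; half-tol=0.010, Σhalf²=0.314600
  +D: nom +20.100 → Σnom=12.740; wc +0.010/-0.010 → slack +0.770/-0.850; half-tol=0.010, Σhalf²=0.314700
  -E: nom -33.880 → Σnom=-21.140; wc +0.420/-0.040 → slack +1.190/-0.890; half-tol=0.230, Σhalf²=0.367600
  +F: nom +13.700 → Σnom=-7.440; wc +0.286/-0.500 → slack +1.476/-1.390; half-tol=0.393, Σhalf²=0.522049
  -G: nom -16.000 → Σnom=-23.440; wc +0.270/-0.090 → slack +1.746/-1.480; half-tol=0.180, Σhalf²=0.554449
  -H: nom -36.900 → Σnom=-60.340; wc +0.420/-0.080 → slack +2.166/-1.560; half-tol=0.250, Σhalf²=0.616949
  -I: nom -29.020 → Σnom=-89.360; wc +0.020/-0.020 → slack +2.186/-1.580; half-tol=0.020, Σhalf²=0.617349
Nominal = -89.360. Worst-case = [-89.360 - 1.580, -89.360 + 2.186] = [-90.940, -87.174]. RSS = √0.617349 = 0.786.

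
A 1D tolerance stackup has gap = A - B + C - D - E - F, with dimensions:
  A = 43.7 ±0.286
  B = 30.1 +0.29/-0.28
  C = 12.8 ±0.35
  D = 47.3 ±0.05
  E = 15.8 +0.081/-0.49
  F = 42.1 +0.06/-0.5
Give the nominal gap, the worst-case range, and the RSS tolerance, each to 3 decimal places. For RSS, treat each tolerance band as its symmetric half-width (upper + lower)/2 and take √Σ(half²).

nominal=-78.800 wc=[-79.917,-76.844] rss=0.669

Stack each dimension's contribution:
  +A: nom +43.700 → Σnom=43.700; wc +0.286/-0.286 → slack +0.286/-0.286; half-tol=0.286, Σhalf²=0.081796
  -B: nom -30.100 → Σnom=13.600; wc +0.280/-0.290 → slack +0.566/-0.576; half-tol=0.285, Σhalf²=0.163021
  +C: nom +12.800 → Σnom=26.400; wc +0.350/-0.350 → slack +0.916/-0.926; half-tol=0.350, Σhalf²=0.285521
  -D: nom -47.300 → Σnom=-20.900; wc +0.050/-0.050 → slack +0.966/-0.976; half-tol=0.050, Σhalf²=0.288021
  -E: nom -15.800 → Σnom=-36.700; wc +0.490/-0.081 → slack +1.456/-1.057; half-tol=0.285, Σhalf²=0.369531
  -F: nom -42.100 → Σnom=-78.800; wc +0.500/-0.060 → slack +1.956/-1.117; half-tol=0.280, Σhalf²=0.447931
Nominal = -78.800. Worst-case = [-78.800 - 1.117, -78.800 + 1.956] = [-79.917, -76.844]. RSS = √0.447931 = 0.669.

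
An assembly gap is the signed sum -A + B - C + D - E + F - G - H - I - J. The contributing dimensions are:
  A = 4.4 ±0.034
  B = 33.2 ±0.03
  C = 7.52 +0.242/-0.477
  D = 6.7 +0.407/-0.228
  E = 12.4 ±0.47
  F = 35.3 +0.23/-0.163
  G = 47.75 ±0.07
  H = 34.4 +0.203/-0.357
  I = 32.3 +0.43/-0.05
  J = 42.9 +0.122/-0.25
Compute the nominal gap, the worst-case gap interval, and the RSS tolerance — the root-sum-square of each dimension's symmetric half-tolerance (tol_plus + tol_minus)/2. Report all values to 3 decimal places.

Stack each dimension's contribution:
  -A: nom -4.400 → Σnom=-4.400; wc +0.034/-0.034 → slack +0.034/-0.034; half-tol=0.034, Σhalf²=0.001156
  +B: nom +33.200 → Σnom=28.800; wc +0.030/-0.030 → slack +0.064/-0.064; half-tol=0.030, Σhalf²=0.002056
  -C: nom -7.520 → Σnom=21.280; wc +0.477/-0.242 → slack +0.541/-0.306; half-tol=0.359, Σhalf²=0.131296
  +D: nom +6.700 → Σnom=27.980; wc +0.407/-0.228 → slack +0.948/-0.534; half-tol=0.318, Σhalf²=0.232102
  -E: nom -12.400 → Σnom=15.580; wc +0.470/-0.470 → slack +1.418/-1.004; half-tol=0.470, Σhalf²=0.453002
  +F: nom +35.300 → Σnom=50.880; wc +0.230/-0.163 → slack +1.648/-1.167; half-tol=0.197, Σhalf²=0.491615
  -G: nom -47.750 → Σnom=3.130; wc +0.070/-0.070 → slack +1.718/-1.237; half-tol=0.070, Σhalf²=0.496515
  -H: nom -34.400 → Σnom=-31.270; wc +0.357/-0.203 → slack +2.075/-1.440; half-tol=0.280, Σhalf²=0.574915
  -I: nom -32.300 → Σnom=-63.570; wc +0.050/-0.430 → slack +2.125/-1.870; half-tol=0.240, Σhalf²=0.632515
  -J: nom -42.900 → Σnom=-106.470; wc +0.250/-0.122 → slack +2.375/-1.992; half-tol=0.186, Σhalf²=0.667111
Nominal = -106.470. Worst-case = [-106.470 - 1.992, -106.470 + 2.375] = [-108.462, -104.095]. RSS = √0.667111 = 0.817.

nominal=-106.470 wc=[-108.462,-104.095] rss=0.817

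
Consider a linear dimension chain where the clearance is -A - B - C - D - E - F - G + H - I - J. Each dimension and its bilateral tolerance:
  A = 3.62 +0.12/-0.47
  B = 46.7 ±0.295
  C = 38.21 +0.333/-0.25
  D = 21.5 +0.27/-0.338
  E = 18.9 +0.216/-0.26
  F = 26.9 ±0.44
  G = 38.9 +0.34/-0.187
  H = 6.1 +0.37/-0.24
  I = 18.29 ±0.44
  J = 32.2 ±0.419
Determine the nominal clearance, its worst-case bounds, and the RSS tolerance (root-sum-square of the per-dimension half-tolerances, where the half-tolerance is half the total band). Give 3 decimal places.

Stack each dimension's contribution:
  -A: nom -3.620 → Σnom=-3.620; wc +0.470/-0.120 → slack +0.470/-0.120; half-tol=0.295, Σhalf²=0.087025
  -B: nom -46.700 → Σnom=-50.320; wc +0.295/-0.295 → slack +0.765/-0.415; half-tol=0.295, Σhalf²=0.174050
  -C: nom -38.210 → Σnom=-88.530; wc +0.250/-0.333 → slack +1.015/-0.748; half-tol=0.291, Σhalf²=0.259022
  -D: nom -21.500 → Σnom=-110.030; wc +0.338/-0.270 → slack +1.353/-1.018; half-tol=0.304, Σhalf²=0.351438
  -E: nom -18.900 → Σnom=-128.930; wc +0.260/-0.216 → slack +1.613/-1.234; half-tol=0.238, Σhalf²=0.408082
  -F: nom -26.900 → Σnom=-155.830; wc +0.440/-0.440 → slack +2.053/-1.674; half-tol=0.440, Σhalf²=0.601682
  -G: nom -38.900 → Σnom=-194.730; wc +0.187/-0.340 → slack +2.240/-2.014; half-tol=0.264, Σhalf²=0.671114
  +H: nom +6.100 → Σnom=-188.630; wc +0.370/-0.240 → slack +2.610/-2.254; half-tol=0.305, Σhalf²=0.764139
  -I: nom -18.290 → Σnom=-206.920; wc +0.440/-0.440 → slack +3.050/-2.694; half-tol=0.440, Σhalf²=0.957739
  -J: nom -32.200 → Σnom=-239.120; wc +0.419/-0.419 → slack +3.469/-3.113; half-tol=0.419, Σhalf²=1.133300
Nominal = -239.120. Worst-case = [-239.120 - 3.113, -239.120 + 3.469] = [-242.233, -235.651]. RSS = √1.133300 = 1.065.

nominal=-239.120 wc=[-242.233,-235.651] rss=1.065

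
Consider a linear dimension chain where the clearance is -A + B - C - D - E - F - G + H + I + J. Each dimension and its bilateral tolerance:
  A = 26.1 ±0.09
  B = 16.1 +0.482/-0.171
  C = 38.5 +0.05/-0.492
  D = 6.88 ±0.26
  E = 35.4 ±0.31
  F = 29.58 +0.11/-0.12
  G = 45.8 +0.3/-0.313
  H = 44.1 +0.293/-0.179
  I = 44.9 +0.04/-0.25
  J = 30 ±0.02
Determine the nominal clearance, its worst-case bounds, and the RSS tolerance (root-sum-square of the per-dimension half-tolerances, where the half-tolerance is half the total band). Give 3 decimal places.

Stack each dimension's contribution:
  -A: nom -26.100 → Σnom=-26.100; wc +0.090/-0.090 → slack +0.090/-0.090; half-tol=0.090, Σhalf²=0.008100
  +B: nom +16.100 → Σnom=-10.000; wc +0.482/-0.171 → slack +0.572/-0.261; half-tol=0.327, Σhalf²=0.114702
  -C: nom -38.500 → Σnom=-48.500; wc +0.492/-0.050 → slack +1.064/-0.311; half-tol=0.271, Σhalf²=0.188143
  -D: nom -6.880 → Σnom=-55.380; wc +0.260/-0.260 → slack +1.324/-0.571; half-tol=0.260, Σhalf²=0.255743
  -E: nom -35.400 → Σnom=-90.780; wc +0.310/-0.310 → slack +1.634/-0.881; half-tol=0.310, Σhalf²=0.351843
  -F: nom -29.580 → Σnom=-120.360; wc +0.120/-0.110 → slack +1.754/-0.991; half-tol=0.115, Σhalf²=0.365068
  -G: nom -45.800 → Σnom=-166.160; wc +0.313/-0.300 → slack +2.067/-1.291; half-tol=0.306, Σhalf²=0.459011
  +H: nom +44.100 → Σnom=-122.060; wc +0.293/-0.179 → slack +2.360/-1.470; half-tol=0.236, Σhalf²=0.514707
  +I: nom +44.900 → Σnom=-77.160; wc +0.040/-0.250 → slack +2.400/-1.720; half-tol=0.145, Σhalf²=0.535732
  +J: nom +30.000 → Σnom=-47.160; wc +0.020/-0.020 → slack +2.420/-1.740; half-tol=0.020, Σhalf²=0.536131
Nominal = -47.160. Worst-case = [-47.160 - 1.740, -47.160 + 2.420] = [-48.900, -44.740]. RSS = √0.536131 = 0.732.

nominal=-47.160 wc=[-48.900,-44.740] rss=0.732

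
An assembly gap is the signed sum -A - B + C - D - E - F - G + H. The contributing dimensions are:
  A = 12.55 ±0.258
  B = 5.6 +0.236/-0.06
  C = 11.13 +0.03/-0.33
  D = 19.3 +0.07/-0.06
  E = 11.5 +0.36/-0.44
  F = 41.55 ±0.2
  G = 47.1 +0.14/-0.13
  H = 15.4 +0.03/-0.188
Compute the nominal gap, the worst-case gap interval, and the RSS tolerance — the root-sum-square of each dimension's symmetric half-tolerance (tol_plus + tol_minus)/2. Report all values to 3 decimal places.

Stack each dimension's contribution:
  -A: nom -12.550 → Σnom=-12.550; wc +0.258/-0.258 → slack +0.258/-0.258; half-tol=0.258, Σhalf²=0.066564
  -B: nom -5.600 → Σnom=-18.150; wc +0.060/-0.236 → slack +0.318/-0.494; half-tol=0.148, Σhalf²=0.088468
  +C: nom +11.130 → Σnom=-7.020; wc +0.030/-0.330 → slack +0.348/-0.824; half-tol=0.180, Σhalf²=0.120868
  -D: nom -19.300 → Σnom=-26.320; wc +0.060/-0.070 → slack +0.408/-0.894; half-tol=0.065, Σhalf²=0.125093
  -E: nom -11.500 → Σnom=-37.820; wc +0.440/-0.360 → slack +0.848/-1.254; half-tol=0.400, Σhalf²=0.285093
  -F: nom -41.550 → Σnom=-79.370; wc +0.200/-0.200 → slack +1.048/-1.454; half-tol=0.200, Σhalf²=0.325093
  -G: nom -47.100 → Σnom=-126.470; wc +0.130/-0.140 → slack +1.178/-1.594; half-tol=0.135, Σhalf²=0.343318
  +H: nom +15.400 → Σnom=-111.070; wc +0.030/-0.188 → slack +1.208/-1.782; half-tol=0.109, Σhalf²=0.355199
Nominal = -111.070. Worst-case = [-111.070 - 1.782, -111.070 + 1.208] = [-112.852, -109.862]. RSS = √0.355199 = 0.596.

nominal=-111.070 wc=[-112.852,-109.862] rss=0.596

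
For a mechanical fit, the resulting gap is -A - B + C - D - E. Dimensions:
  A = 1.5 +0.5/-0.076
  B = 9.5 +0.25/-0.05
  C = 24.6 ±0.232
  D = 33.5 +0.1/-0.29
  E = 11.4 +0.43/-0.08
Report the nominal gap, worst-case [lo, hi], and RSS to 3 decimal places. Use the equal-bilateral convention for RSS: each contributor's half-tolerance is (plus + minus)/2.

nominal=-31.300 wc=[-32.812,-30.572] rss=0.512

Stack each dimension's contribution:
  -A: nom -1.500 → Σnom=-1.500; wc +0.076/-0.500 → slack +0.076/-0.500; half-tol=0.288, Σhalf²=0.082944
  -B: nom -9.500 → Σnom=-11.000; wc +0.050/-0.250 → slack +0.126/-0.750; half-tol=0.150, Σhalf²=0.105444
  +C: nom +24.600 → Σnom=13.600; wc +0.232/-0.232 → slack +0.358/-0.982; half-tol=0.232, Σhalf²=0.159268
  -D: nom -33.500 → Σnom=-19.900; wc +0.290/-0.100 → slack +0.648/-1.082; half-tol=0.195, Σhalf²=0.197293
  -E: nom -11.400 → Σnom=-31.300; wc +0.080/-0.430 → slack +0.728/-1.512; half-tol=0.255, Σhalf²=0.262318
Nominal = -31.300. Worst-case = [-31.300 - 1.512, -31.300 + 0.728] = [-32.812, -30.572]. RSS = √0.262318 = 0.512.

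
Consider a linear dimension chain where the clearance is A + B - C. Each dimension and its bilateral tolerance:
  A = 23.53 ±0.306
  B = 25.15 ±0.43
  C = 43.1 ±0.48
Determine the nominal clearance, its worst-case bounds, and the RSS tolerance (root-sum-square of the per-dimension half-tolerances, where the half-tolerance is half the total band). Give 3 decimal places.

nominal=5.580 wc=[4.364,6.796] rss=0.713

Stack each dimension's contribution:
  +A: nom +23.530 → Σnom=23.530; wc +0.306/-0.306 → slack +0.306/-0.306; half-tol=0.306, Σhalf²=0.093636
  +B: nom +25.150 → Σnom=48.680; wc +0.430/-0.430 → slack +0.736/-0.736; half-tol=0.430, Σhalf²=0.278536
  -C: nom -43.100 → Σnom=5.580; wc +0.480/-0.480 → slack +1.216/-1.216; half-tol=0.480, Σhalf²=0.508936
Nominal = 5.580. Worst-case = [5.580 - 1.216, 5.580 + 1.216] = [4.364, 6.796]. RSS = √0.508936 = 0.713.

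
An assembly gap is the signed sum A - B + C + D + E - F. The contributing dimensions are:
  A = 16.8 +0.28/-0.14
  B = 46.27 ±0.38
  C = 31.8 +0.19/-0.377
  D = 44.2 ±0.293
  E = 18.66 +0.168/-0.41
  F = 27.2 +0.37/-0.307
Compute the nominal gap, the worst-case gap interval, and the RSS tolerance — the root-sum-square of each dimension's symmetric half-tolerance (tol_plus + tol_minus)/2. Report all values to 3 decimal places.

nominal=37.990 wc=[36.020,39.608] rss=0.744

Stack each dimension's contribution:
  +A: nom +16.800 → Σnom=16.800; wc +0.280/-0.140 → slack +0.280/-0.140; half-tol=0.210, Σhalf²=0.044100
  -B: nom -46.270 → Σnom=-29.470; wc +0.380/-0.380 → slack +0.660/-0.520; half-tol=0.380, Σhalf²=0.188500
  +C: nom +31.800 → Σnom=2.330; wc +0.190/-0.377 → slack +0.850/-0.897; half-tol=0.283, Σhalf²=0.268872
  +D: nom +44.200 → Σnom=46.530; wc +0.293/-0.293 → slack +1.143/-1.190; half-tol=0.293, Σhalf²=0.354721
  +E: nom +18.660 → Σnom=65.190; wc +0.168/-0.410 → slack +1.311/-1.600; half-tol=0.289, Σhalf²=0.438242
  -F: nom -27.200 → Σnom=37.990; wc +0.307/-0.370 → slack +1.618/-1.970; half-tol=0.339, Σhalf²=0.552824
Nominal = 37.990. Worst-case = [37.990 - 1.970, 37.990 + 1.618] = [36.020, 39.608]. RSS = √0.552824 = 0.744.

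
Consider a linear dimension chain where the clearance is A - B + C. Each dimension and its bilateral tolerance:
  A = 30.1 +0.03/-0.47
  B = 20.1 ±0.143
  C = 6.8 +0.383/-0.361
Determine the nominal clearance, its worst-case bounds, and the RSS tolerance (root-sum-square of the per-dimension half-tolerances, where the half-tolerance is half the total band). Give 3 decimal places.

nominal=16.800 wc=[15.826,17.356] rss=0.470

Stack each dimension's contribution:
  +A: nom +30.100 → Σnom=30.100; wc +0.030/-0.470 → slack +0.030/-0.470; half-tol=0.250, Σhalf²=0.062500
  -B: nom -20.100 → Σnom=10.000; wc +0.143/-0.143 → slack +0.173/-0.613; half-tol=0.143, Σhalf²=0.082949
  +C: nom +6.800 → Σnom=16.800; wc +0.383/-0.361 → slack +0.556/-0.974; half-tol=0.372, Σhalf²=0.221333
Nominal = 16.800. Worst-case = [16.800 - 0.974, 16.800 + 0.556] = [15.826, 17.356]. RSS = √0.221333 = 0.470.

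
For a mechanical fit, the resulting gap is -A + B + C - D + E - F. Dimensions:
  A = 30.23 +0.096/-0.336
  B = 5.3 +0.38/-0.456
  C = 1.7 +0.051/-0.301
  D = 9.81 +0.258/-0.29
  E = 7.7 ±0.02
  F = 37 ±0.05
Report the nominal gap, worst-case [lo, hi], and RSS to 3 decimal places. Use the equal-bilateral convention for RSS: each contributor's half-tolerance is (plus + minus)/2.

nominal=-62.340 wc=[-63.521,-61.213] rss=0.575

Stack each dimension's contribution:
  -A: nom -30.230 → Σnom=-30.230; wc +0.336/-0.096 → slack +0.336/-0.096; half-tol=0.216, Σhalf²=0.046656
  +B: nom +5.300 → Σnom=-24.930; wc +0.380/-0.456 → slack +0.716/-0.552; half-tol=0.418, Σhalf²=0.221380
  +C: nom +1.700 → Σnom=-23.230; wc +0.051/-0.301 → slack +0.767/-0.853; half-tol=0.176, Σhalf²=0.252356
  -D: nom -9.810 → Σnom=-33.040; wc +0.290/-0.258 → slack +1.057/-1.111; half-tol=0.274, Σhalf²=0.327432
  +E: nom +7.700 → Σnom=-25.340; wc +0.020/-0.020 → slack +1.077/-1.131; half-tol=0.020, Σhalf²=0.327832
  -F: nom -37.000 → Σnom=-62.340; wc +0.050/-0.050 → slack +1.127/-1.181; half-tol=0.050, Σhalf²=0.330332
Nominal = -62.340. Worst-case = [-62.340 - 1.181, -62.340 + 1.127] = [-63.521, -61.213]. RSS = √0.330332 = 0.575.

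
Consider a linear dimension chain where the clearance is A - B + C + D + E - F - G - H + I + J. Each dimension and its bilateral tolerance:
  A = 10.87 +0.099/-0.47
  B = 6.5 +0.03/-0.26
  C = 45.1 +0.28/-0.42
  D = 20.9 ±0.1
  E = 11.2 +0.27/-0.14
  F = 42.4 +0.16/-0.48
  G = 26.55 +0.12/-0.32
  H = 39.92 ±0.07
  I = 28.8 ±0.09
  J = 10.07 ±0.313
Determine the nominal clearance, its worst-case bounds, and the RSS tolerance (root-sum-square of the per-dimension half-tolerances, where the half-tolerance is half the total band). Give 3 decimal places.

nominal=11.570 wc=[9.657,13.852] rss=0.734

Stack each dimension's contribution:
  +A: nom +10.870 → Σnom=10.870; wc +0.099/-0.470 → slack +0.099/-0.470; half-tol=0.284, Σhalf²=0.080940
  -B: nom -6.500 → Σnom=4.370; wc +0.260/-0.030 → slack +0.359/-0.500; half-tol=0.145, Σhalf²=0.101965
  +C: nom +45.100 → Σnom=49.470; wc +0.280/-0.420 → slack +0.639/-0.920; half-tol=0.350, Σhalf²=0.224465
  +D: nom +20.900 → Σnom=70.370; wc +0.100/-0.100 → slack +0.739/-1.020; half-tol=0.100, Σhalf²=0.234465
  +E: nom +11.200 → Σnom=81.570; wc +0.270/-0.140 → slack +1.009/-1.160; half-tol=0.205, Σhalf²=0.276490
  -F: nom -42.400 → Σnom=39.170; wc +0.480/-0.160 → slack +1.489/-1.320; half-tol=0.320, Σhalf²=0.378890
  -G: nom -26.550 → Σnom=12.620; wc +0.320/-0.120 → slack +1.809/-1.440; half-tol=0.220, Σhalf²=0.427290
  -H: nom -39.920 → Σnom=-27.300; wc +0.070/-0.070 → slack +1.879/-1.510; half-tol=0.070, Σhalf²=0.432190
  +I: nom +28.800 → Σnom=1.500; wc +0.090/-0.090 → slack +1.969/-1.600; half-tol=0.090, Σhalf²=0.440290
  +J: nom +10.070 → Σnom=11.570; wc +0.313/-0.313 → slack +2.282/-1.913; half-tol=0.313, Σhalf²=0.538259
Nominal = 11.570. Worst-case = [11.570 - 1.913, 11.570 + 2.282] = [9.657, 13.852]. RSS = √0.538259 = 0.734.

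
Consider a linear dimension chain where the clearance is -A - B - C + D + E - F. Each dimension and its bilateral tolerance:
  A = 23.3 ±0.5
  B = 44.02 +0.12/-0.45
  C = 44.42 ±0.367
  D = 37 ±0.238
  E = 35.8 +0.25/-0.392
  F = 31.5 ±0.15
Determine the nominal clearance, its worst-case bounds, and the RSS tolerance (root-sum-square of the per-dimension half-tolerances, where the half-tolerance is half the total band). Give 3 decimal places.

nominal=-70.440 wc=[-72.207,-68.485] rss=0.805

Stack each dimension's contribution:
  -A: nom -23.300 → Σnom=-23.300; wc +0.500/-0.500 → slack +0.500/-0.500; half-tol=0.500, Σhalf²=0.250000
  -B: nom -44.020 → Σnom=-67.320; wc +0.450/-0.120 → slack +0.950/-0.620; half-tol=0.285, Σhalf²=0.331225
  -C: nom -44.420 → Σnom=-111.740; wc +0.367/-0.367 → slack +1.317/-0.987; half-tol=0.367, Σhalf²=0.465914
  +D: nom +37.000 → Σnom=-74.740; wc +0.238/-0.238 → slack +1.555/-1.225; half-tol=0.238, Σhalf²=0.522558
  +E: nom +35.800 → Σnom=-38.940; wc +0.250/-0.392 → slack +1.805/-1.617; half-tol=0.321, Σhalf²=0.625599
  -F: nom -31.500 → Σnom=-70.440; wc +0.150/-0.150 → slack +1.955/-1.767; half-tol=0.150, Σhalf²=0.648099
Nominal = -70.440. Worst-case = [-70.440 - 1.767, -70.440 + 1.955] = [-72.207, -68.485]. RSS = √0.648099 = 0.805.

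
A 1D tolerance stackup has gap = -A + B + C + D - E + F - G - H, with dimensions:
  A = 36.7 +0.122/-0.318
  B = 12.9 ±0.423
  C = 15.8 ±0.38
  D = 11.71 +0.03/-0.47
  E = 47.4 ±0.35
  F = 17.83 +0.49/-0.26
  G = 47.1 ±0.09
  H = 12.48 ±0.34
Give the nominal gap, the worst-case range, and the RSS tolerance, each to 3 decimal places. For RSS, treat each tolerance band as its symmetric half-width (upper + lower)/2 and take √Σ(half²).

nominal=-85.440 wc=[-87.875,-83.019] rss=0.906

Stack each dimension's contribution:
  -A: nom -36.700 → Σnom=-36.700; wc +0.318/-0.122 → slack +0.318/-0.122; half-tol=0.220, Σhalf²=0.048400
  +B: nom +12.900 → Σnom=-23.800; wc +0.423/-0.423 → slack +0.741/-0.545; half-tol=0.423, Σhalf²=0.227329
  +C: nom +15.800 → Σnom=-8.000; wc +0.380/-0.380 → slack +1.121/-0.925; half-tol=0.380, Σhalf²=0.371729
  +D: nom +11.710 → Σnom=3.710; wc +0.030/-0.470 → slack +1.151/-1.395; half-tol=0.250, Σhalf²=0.434229
  -E: nom -47.400 → Σnom=-43.690; wc +0.350/-0.350 → slack +1.501/-1.745; half-tol=0.350, Σhalf²=0.556729
  +F: nom +17.830 → Σnom=-25.860; wc +0.490/-0.260 → slack +1.991/-2.005; half-tol=0.375, Σhalf²=0.697354
  -G: nom -47.100 → Σnom=-72.960; wc +0.090/-0.090 → slack +2.081/-2.095; half-tol=0.090, Σhalf²=0.705454
  -H: nom -12.480 → Σnom=-85.440; wc +0.340/-0.340 → slack +2.421/-2.435; half-tol=0.340, Σhalf²=0.821054
Nominal = -85.440. Worst-case = [-85.440 - 2.435, -85.440 + 2.421] = [-87.875, -83.019]. RSS = √0.821054 = 0.906.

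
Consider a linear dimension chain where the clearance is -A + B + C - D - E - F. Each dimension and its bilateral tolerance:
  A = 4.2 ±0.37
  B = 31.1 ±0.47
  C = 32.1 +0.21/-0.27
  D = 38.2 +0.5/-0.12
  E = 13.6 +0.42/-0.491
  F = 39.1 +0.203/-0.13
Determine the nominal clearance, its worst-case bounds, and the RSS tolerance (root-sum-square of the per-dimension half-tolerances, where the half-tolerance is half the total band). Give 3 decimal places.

nominal=-31.900 wc=[-34.133,-30.109] rss=0.864

Stack each dimension's contribution:
  -A: nom -4.200 → Σnom=-4.200; wc +0.370/-0.370 → slack +0.370/-0.370; half-tol=0.370, Σhalf²=0.136900
  +B: nom +31.100 → Σnom=26.900; wc +0.470/-0.470 → slack +0.840/-0.840; half-tol=0.470, Σhalf²=0.357800
  +C: nom +32.100 → Σnom=59.000; wc +0.210/-0.270 → slack +1.050/-1.110; half-tol=0.240, Σhalf²=0.415400
  -D: nom -38.200 → Σnom=20.800; wc +0.120/-0.500 → slack +1.170/-1.610; half-tol=0.310, Σhalf²=0.511500
  -E: nom -13.600 → Σnom=7.200; wc +0.491/-0.420 → slack +1.661/-2.030; half-tol=0.456, Σhalf²=0.718980
  -F: nom -39.100 → Σnom=-31.900; wc +0.130/-0.203 → slack +1.791/-2.233; half-tol=0.167, Σhalf²=0.746703
Nominal = -31.900. Worst-case = [-31.900 - 2.233, -31.900 + 1.791] = [-34.133, -30.109]. RSS = √0.746703 = 0.864.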